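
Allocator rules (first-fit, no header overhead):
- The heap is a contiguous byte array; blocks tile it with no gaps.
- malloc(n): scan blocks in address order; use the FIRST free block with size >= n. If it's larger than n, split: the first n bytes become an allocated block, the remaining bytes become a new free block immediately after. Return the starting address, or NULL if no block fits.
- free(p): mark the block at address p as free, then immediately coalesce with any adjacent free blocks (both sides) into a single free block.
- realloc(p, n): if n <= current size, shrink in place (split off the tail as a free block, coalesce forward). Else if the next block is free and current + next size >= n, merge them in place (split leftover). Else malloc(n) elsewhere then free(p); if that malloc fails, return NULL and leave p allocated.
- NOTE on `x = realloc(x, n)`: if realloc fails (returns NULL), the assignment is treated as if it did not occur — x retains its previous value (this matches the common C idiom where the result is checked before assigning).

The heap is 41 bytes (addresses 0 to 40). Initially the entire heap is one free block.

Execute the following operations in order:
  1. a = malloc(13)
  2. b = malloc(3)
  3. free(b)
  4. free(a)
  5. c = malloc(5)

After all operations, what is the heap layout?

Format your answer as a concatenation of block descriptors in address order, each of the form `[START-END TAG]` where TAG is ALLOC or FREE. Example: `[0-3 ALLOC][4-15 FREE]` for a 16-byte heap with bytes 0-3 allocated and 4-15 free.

Answer: [0-4 ALLOC][5-40 FREE]

Derivation:
Op 1: a = malloc(13) -> a = 0; heap: [0-12 ALLOC][13-40 FREE]
Op 2: b = malloc(3) -> b = 13; heap: [0-12 ALLOC][13-15 ALLOC][16-40 FREE]
Op 3: free(b) -> (freed b); heap: [0-12 ALLOC][13-40 FREE]
Op 4: free(a) -> (freed a); heap: [0-40 FREE]
Op 5: c = malloc(5) -> c = 0; heap: [0-4 ALLOC][5-40 FREE]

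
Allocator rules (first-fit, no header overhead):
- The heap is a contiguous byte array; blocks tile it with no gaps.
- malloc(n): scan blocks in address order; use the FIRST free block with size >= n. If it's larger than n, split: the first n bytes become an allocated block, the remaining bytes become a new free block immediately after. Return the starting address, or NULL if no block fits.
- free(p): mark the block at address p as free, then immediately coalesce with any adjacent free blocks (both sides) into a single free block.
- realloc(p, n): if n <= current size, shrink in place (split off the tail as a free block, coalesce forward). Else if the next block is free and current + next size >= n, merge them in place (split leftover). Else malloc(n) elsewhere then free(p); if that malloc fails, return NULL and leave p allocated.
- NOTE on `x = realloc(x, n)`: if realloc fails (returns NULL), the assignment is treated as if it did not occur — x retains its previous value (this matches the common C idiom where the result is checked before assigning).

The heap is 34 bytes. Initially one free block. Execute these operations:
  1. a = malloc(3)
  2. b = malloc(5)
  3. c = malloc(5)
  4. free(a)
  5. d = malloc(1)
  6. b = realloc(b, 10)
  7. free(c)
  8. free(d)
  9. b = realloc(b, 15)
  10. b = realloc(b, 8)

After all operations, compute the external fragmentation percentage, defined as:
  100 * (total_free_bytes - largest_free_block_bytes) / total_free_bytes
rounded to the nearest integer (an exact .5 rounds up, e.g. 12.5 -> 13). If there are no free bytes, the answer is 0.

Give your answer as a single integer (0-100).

Answer: 50

Derivation:
Op 1: a = malloc(3) -> a = 0; heap: [0-2 ALLOC][3-33 FREE]
Op 2: b = malloc(5) -> b = 3; heap: [0-2 ALLOC][3-7 ALLOC][8-33 FREE]
Op 3: c = malloc(5) -> c = 8; heap: [0-2 ALLOC][3-7 ALLOC][8-12 ALLOC][13-33 FREE]
Op 4: free(a) -> (freed a); heap: [0-2 FREE][3-7 ALLOC][8-12 ALLOC][13-33 FREE]
Op 5: d = malloc(1) -> d = 0; heap: [0-0 ALLOC][1-2 FREE][3-7 ALLOC][8-12 ALLOC][13-33 FREE]
Op 6: b = realloc(b, 10) -> b = 13; heap: [0-0 ALLOC][1-7 FREE][8-12 ALLOC][13-22 ALLOC][23-33 FREE]
Op 7: free(c) -> (freed c); heap: [0-0 ALLOC][1-12 FREE][13-22 ALLOC][23-33 FREE]
Op 8: free(d) -> (freed d); heap: [0-12 FREE][13-22 ALLOC][23-33 FREE]
Op 9: b = realloc(b, 15) -> b = 13; heap: [0-12 FREE][13-27 ALLOC][28-33 FREE]
Op 10: b = realloc(b, 8) -> b = 13; heap: [0-12 FREE][13-20 ALLOC][21-33 FREE]
Free blocks: [13 13] total_free=26 largest=13 -> 100*(26-13)/26 = 1300/26 = 50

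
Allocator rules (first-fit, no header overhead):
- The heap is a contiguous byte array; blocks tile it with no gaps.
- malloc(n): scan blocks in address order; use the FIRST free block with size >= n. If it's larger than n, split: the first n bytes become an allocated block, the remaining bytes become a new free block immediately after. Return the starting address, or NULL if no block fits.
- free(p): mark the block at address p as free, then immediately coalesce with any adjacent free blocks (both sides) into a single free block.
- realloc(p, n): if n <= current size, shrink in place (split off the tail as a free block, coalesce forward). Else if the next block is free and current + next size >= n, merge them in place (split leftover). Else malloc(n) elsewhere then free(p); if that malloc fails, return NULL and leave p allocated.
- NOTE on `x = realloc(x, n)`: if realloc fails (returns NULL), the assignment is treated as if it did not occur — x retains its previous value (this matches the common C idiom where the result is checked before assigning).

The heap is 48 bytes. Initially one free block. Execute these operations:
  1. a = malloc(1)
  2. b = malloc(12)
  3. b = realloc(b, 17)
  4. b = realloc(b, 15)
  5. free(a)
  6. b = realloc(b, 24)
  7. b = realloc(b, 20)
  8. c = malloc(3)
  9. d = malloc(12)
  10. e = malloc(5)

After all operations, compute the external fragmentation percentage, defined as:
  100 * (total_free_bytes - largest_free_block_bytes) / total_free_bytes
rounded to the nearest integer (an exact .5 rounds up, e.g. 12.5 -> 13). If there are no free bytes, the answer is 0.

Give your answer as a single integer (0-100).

Op 1: a = malloc(1) -> a = 0; heap: [0-0 ALLOC][1-47 FREE]
Op 2: b = malloc(12) -> b = 1; heap: [0-0 ALLOC][1-12 ALLOC][13-47 FREE]
Op 3: b = realloc(b, 17) -> b = 1; heap: [0-0 ALLOC][1-17 ALLOC][18-47 FREE]
Op 4: b = realloc(b, 15) -> b = 1; heap: [0-0 ALLOC][1-15 ALLOC][16-47 FREE]
Op 5: free(a) -> (freed a); heap: [0-0 FREE][1-15 ALLOC][16-47 FREE]
Op 6: b = realloc(b, 24) -> b = 1; heap: [0-0 FREE][1-24 ALLOC][25-47 FREE]
Op 7: b = realloc(b, 20) -> b = 1; heap: [0-0 FREE][1-20 ALLOC][21-47 FREE]
Op 8: c = malloc(3) -> c = 21; heap: [0-0 FREE][1-20 ALLOC][21-23 ALLOC][24-47 FREE]
Op 9: d = malloc(12) -> d = 24; heap: [0-0 FREE][1-20 ALLOC][21-23 ALLOC][24-35 ALLOC][36-47 FREE]
Op 10: e = malloc(5) -> e = 36; heap: [0-0 FREE][1-20 ALLOC][21-23 ALLOC][24-35 ALLOC][36-40 ALLOC][41-47 FREE]
Free blocks: [1 7] total_free=8 largest=7 -> 100*(8-7)/8 = 100/8 = 12.5 -> rounds to 13

Answer: 13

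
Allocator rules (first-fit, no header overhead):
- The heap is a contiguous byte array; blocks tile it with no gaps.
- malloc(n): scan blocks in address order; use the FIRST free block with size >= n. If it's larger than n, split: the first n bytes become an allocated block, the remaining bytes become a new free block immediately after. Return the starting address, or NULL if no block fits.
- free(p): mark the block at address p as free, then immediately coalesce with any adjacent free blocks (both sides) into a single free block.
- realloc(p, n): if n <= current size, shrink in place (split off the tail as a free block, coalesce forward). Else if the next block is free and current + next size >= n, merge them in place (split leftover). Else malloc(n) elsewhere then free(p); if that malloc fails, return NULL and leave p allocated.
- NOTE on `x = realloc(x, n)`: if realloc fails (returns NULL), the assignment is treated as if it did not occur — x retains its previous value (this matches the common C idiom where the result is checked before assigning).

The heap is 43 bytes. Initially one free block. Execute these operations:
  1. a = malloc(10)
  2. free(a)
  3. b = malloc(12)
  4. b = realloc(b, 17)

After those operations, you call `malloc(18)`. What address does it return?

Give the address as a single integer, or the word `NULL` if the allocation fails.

Answer: 17

Derivation:
Op 1: a = malloc(10) -> a = 0; heap: [0-9 ALLOC][10-42 FREE]
Op 2: free(a) -> (freed a); heap: [0-42 FREE]
Op 3: b = malloc(12) -> b = 0; heap: [0-11 ALLOC][12-42 FREE]
Op 4: b = realloc(b, 17) -> b = 0; heap: [0-16 ALLOC][17-42 FREE]
malloc(18): first-fit scan over [0-16 ALLOC][17-42 FREE] -> 17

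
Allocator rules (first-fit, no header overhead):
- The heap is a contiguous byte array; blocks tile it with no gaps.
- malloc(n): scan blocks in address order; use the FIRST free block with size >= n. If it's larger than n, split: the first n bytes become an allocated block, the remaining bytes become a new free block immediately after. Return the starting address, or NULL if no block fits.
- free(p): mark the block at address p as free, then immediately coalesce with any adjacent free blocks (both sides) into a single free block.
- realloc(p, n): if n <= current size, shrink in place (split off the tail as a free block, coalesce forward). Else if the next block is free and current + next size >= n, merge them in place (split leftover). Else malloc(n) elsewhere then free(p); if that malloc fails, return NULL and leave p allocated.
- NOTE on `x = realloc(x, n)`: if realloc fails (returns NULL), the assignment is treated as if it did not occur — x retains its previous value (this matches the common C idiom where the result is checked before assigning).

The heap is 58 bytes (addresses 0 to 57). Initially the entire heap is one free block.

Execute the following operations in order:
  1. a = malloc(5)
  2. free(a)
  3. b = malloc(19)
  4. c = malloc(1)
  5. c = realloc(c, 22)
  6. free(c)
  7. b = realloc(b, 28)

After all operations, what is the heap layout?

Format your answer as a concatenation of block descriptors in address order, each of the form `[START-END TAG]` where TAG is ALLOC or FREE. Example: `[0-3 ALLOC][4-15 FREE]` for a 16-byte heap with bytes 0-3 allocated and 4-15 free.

Answer: [0-27 ALLOC][28-57 FREE]

Derivation:
Op 1: a = malloc(5) -> a = 0; heap: [0-4 ALLOC][5-57 FREE]
Op 2: free(a) -> (freed a); heap: [0-57 FREE]
Op 3: b = malloc(19) -> b = 0; heap: [0-18 ALLOC][19-57 FREE]
Op 4: c = malloc(1) -> c = 19; heap: [0-18 ALLOC][19-19 ALLOC][20-57 FREE]
Op 5: c = realloc(c, 22) -> c = 19; heap: [0-18 ALLOC][19-40 ALLOC][41-57 FREE]
Op 6: free(c) -> (freed c); heap: [0-18 ALLOC][19-57 FREE]
Op 7: b = realloc(b, 28) -> b = 0; heap: [0-27 ALLOC][28-57 FREE]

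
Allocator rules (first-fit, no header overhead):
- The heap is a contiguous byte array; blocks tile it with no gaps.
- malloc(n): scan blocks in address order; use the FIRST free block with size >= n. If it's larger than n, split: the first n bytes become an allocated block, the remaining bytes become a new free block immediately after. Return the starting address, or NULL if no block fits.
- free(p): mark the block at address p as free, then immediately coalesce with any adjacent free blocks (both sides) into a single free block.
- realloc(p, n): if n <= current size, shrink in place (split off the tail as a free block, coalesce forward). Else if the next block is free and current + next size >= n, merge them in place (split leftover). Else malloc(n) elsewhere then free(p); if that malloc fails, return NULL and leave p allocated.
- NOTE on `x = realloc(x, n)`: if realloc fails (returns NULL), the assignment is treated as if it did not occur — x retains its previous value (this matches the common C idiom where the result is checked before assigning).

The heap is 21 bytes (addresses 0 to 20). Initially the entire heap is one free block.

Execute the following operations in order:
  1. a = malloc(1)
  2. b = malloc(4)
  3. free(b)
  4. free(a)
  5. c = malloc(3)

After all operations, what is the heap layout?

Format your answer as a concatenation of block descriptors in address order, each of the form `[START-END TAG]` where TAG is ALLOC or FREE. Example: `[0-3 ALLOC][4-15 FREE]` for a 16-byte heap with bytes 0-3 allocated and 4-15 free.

Answer: [0-2 ALLOC][3-20 FREE]

Derivation:
Op 1: a = malloc(1) -> a = 0; heap: [0-0 ALLOC][1-20 FREE]
Op 2: b = malloc(4) -> b = 1; heap: [0-0 ALLOC][1-4 ALLOC][5-20 FREE]
Op 3: free(b) -> (freed b); heap: [0-0 ALLOC][1-20 FREE]
Op 4: free(a) -> (freed a); heap: [0-20 FREE]
Op 5: c = malloc(3) -> c = 0; heap: [0-2 ALLOC][3-20 FREE]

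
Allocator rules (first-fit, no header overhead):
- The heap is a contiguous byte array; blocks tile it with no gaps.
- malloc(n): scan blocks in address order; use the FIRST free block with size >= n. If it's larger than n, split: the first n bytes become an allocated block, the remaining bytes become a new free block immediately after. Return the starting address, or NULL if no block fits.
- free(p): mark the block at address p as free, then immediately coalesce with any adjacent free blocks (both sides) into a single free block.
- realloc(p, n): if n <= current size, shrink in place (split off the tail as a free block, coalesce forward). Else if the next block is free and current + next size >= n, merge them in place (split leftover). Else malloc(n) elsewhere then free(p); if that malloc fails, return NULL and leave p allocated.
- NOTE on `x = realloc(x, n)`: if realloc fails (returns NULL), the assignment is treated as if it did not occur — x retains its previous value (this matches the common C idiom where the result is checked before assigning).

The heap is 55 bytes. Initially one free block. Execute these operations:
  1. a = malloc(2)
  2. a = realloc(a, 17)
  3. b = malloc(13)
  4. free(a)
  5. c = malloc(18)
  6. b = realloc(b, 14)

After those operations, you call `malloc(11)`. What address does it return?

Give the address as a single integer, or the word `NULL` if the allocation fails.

Answer: 14

Derivation:
Op 1: a = malloc(2) -> a = 0; heap: [0-1 ALLOC][2-54 FREE]
Op 2: a = realloc(a, 17) -> a = 0; heap: [0-16 ALLOC][17-54 FREE]
Op 3: b = malloc(13) -> b = 17; heap: [0-16 ALLOC][17-29 ALLOC][30-54 FREE]
Op 4: free(a) -> (freed a); heap: [0-16 FREE][17-29 ALLOC][30-54 FREE]
Op 5: c = malloc(18) -> c = 30; heap: [0-16 FREE][17-29 ALLOC][30-47 ALLOC][48-54 FREE]
Op 6: b = realloc(b, 14) -> b = 0; heap: [0-13 ALLOC][14-29 FREE][30-47 ALLOC][48-54 FREE]
malloc(11): first-fit scan over [0-13 ALLOC][14-29 FREE][30-47 ALLOC][48-54 FREE] -> 14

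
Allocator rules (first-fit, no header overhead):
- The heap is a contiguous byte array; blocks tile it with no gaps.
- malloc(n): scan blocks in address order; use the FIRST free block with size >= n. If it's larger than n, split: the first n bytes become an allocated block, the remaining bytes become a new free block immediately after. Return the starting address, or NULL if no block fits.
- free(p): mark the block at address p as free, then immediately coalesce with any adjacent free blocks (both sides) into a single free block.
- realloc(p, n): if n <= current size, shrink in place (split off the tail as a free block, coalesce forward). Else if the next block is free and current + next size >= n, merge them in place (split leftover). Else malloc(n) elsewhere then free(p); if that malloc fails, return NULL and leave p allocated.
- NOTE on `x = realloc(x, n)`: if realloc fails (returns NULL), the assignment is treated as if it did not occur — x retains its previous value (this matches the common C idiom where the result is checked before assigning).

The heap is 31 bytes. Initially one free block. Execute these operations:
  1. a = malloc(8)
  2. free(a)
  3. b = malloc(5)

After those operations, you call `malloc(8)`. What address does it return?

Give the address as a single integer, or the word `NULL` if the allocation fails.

Op 1: a = malloc(8) -> a = 0; heap: [0-7 ALLOC][8-30 FREE]
Op 2: free(a) -> (freed a); heap: [0-30 FREE]
Op 3: b = malloc(5) -> b = 0; heap: [0-4 ALLOC][5-30 FREE]
malloc(8): first-fit scan over [0-4 ALLOC][5-30 FREE] -> 5

Answer: 5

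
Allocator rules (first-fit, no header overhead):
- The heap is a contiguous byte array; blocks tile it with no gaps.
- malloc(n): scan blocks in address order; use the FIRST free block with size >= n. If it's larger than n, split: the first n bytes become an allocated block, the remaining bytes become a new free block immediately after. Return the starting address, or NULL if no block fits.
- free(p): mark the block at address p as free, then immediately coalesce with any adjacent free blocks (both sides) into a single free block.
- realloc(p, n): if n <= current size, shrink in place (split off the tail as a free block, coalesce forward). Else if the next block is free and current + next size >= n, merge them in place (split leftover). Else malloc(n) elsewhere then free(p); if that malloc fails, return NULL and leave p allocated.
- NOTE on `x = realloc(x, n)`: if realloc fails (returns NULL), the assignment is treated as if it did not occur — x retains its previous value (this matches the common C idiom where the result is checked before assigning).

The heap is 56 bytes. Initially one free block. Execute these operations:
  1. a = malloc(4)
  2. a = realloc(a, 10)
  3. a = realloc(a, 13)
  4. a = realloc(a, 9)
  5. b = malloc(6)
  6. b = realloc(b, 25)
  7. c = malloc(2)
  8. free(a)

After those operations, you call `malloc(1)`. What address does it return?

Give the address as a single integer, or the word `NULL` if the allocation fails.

Op 1: a = malloc(4) -> a = 0; heap: [0-3 ALLOC][4-55 FREE]
Op 2: a = realloc(a, 10) -> a = 0; heap: [0-9 ALLOC][10-55 FREE]
Op 3: a = realloc(a, 13) -> a = 0; heap: [0-12 ALLOC][13-55 FREE]
Op 4: a = realloc(a, 9) -> a = 0; heap: [0-8 ALLOC][9-55 FREE]
Op 5: b = malloc(6) -> b = 9; heap: [0-8 ALLOC][9-14 ALLOC][15-55 FREE]
Op 6: b = realloc(b, 25) -> b = 9; heap: [0-8 ALLOC][9-33 ALLOC][34-55 FREE]
Op 7: c = malloc(2) -> c = 34; heap: [0-8 ALLOC][9-33 ALLOC][34-35 ALLOC][36-55 FREE]
Op 8: free(a) -> (freed a); heap: [0-8 FREE][9-33 ALLOC][34-35 ALLOC][36-55 FREE]
malloc(1): first-fit scan over [0-8 FREE][9-33 ALLOC][34-35 ALLOC][36-55 FREE] -> 0

Answer: 0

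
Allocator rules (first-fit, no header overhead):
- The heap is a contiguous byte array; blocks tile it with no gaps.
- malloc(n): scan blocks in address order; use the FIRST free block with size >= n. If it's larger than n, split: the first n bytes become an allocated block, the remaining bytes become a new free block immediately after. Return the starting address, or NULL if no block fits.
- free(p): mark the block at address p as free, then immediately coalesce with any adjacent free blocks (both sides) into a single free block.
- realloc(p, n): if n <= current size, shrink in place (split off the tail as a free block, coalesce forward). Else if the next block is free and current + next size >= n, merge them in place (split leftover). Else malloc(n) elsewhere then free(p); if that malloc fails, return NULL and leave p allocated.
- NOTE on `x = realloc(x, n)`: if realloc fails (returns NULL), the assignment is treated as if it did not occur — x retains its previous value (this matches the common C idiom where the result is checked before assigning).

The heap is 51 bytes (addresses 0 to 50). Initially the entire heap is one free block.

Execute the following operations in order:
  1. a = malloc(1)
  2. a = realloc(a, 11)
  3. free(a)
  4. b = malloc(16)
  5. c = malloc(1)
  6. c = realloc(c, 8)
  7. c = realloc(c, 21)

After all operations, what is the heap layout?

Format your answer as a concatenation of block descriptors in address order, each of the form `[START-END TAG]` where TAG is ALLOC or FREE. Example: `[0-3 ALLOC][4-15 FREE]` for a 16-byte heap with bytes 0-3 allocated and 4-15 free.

Op 1: a = malloc(1) -> a = 0; heap: [0-0 ALLOC][1-50 FREE]
Op 2: a = realloc(a, 11) -> a = 0; heap: [0-10 ALLOC][11-50 FREE]
Op 3: free(a) -> (freed a); heap: [0-50 FREE]
Op 4: b = malloc(16) -> b = 0; heap: [0-15 ALLOC][16-50 FREE]
Op 5: c = malloc(1) -> c = 16; heap: [0-15 ALLOC][16-16 ALLOC][17-50 FREE]
Op 6: c = realloc(c, 8) -> c = 16; heap: [0-15 ALLOC][16-23 ALLOC][24-50 FREE]
Op 7: c = realloc(c, 21) -> c = 16; heap: [0-15 ALLOC][16-36 ALLOC][37-50 FREE]

Answer: [0-15 ALLOC][16-36 ALLOC][37-50 FREE]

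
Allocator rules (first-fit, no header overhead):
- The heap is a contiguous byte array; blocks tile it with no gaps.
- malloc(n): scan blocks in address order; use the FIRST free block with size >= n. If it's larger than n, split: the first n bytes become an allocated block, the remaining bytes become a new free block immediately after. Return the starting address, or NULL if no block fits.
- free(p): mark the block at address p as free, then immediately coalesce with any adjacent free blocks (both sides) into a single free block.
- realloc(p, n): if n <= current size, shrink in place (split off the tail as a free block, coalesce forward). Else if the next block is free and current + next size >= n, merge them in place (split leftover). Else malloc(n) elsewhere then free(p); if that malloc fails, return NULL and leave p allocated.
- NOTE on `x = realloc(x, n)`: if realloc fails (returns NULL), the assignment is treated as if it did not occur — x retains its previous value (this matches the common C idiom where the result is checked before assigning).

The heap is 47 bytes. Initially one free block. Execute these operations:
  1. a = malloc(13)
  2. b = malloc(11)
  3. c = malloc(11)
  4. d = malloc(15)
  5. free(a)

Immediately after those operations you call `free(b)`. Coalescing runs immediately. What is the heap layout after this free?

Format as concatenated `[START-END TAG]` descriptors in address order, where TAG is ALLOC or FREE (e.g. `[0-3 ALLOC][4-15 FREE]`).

Op 1: a = malloc(13) -> a = 0; heap: [0-12 ALLOC][13-46 FREE]
Op 2: b = malloc(11) -> b = 13; heap: [0-12 ALLOC][13-23 ALLOC][24-46 FREE]
Op 3: c = malloc(11) -> c = 24; heap: [0-12 ALLOC][13-23 ALLOC][24-34 ALLOC][35-46 FREE]
Op 4: d = malloc(15) -> d = NULL; heap: [0-12 ALLOC][13-23 ALLOC][24-34 ALLOC][35-46 FREE]
Op 5: free(a) -> (freed a); heap: [0-12 FREE][13-23 ALLOC][24-34 ALLOC][35-46 FREE]
free(b): b = 13 -> block [13-23 ALLOC]; mark free, coalesce with adjacent free neighbors -> [0-23 FREE][24-34 ALLOC][35-46 FREE]

Answer: [0-23 FREE][24-34 ALLOC][35-46 FREE]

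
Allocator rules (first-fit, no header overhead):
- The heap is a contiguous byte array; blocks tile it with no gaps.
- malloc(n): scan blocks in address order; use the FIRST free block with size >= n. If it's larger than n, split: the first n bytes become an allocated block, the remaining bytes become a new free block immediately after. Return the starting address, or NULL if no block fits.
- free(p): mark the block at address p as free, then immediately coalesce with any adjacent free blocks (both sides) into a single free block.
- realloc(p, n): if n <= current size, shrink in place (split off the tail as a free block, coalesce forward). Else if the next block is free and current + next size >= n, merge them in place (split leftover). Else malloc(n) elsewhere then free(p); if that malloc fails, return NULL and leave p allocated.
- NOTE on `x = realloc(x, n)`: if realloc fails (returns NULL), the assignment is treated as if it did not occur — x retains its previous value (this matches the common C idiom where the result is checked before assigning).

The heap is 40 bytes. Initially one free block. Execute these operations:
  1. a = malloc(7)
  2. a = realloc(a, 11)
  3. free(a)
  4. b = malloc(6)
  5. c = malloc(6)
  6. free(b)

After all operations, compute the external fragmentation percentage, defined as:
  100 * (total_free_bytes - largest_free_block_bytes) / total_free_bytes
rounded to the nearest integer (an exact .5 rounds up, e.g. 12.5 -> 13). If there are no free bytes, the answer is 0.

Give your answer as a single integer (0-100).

Op 1: a = malloc(7) -> a = 0; heap: [0-6 ALLOC][7-39 FREE]
Op 2: a = realloc(a, 11) -> a = 0; heap: [0-10 ALLOC][11-39 FREE]
Op 3: free(a) -> (freed a); heap: [0-39 FREE]
Op 4: b = malloc(6) -> b = 0; heap: [0-5 ALLOC][6-39 FREE]
Op 5: c = malloc(6) -> c = 6; heap: [0-5 ALLOC][6-11 ALLOC][12-39 FREE]
Op 6: free(b) -> (freed b); heap: [0-5 FREE][6-11 ALLOC][12-39 FREE]
Free blocks: [6 28] total_free=34 largest=28 -> 100*(34-28)/34 = 600/34 ≈ 17.647 -> rounds to 18

Answer: 18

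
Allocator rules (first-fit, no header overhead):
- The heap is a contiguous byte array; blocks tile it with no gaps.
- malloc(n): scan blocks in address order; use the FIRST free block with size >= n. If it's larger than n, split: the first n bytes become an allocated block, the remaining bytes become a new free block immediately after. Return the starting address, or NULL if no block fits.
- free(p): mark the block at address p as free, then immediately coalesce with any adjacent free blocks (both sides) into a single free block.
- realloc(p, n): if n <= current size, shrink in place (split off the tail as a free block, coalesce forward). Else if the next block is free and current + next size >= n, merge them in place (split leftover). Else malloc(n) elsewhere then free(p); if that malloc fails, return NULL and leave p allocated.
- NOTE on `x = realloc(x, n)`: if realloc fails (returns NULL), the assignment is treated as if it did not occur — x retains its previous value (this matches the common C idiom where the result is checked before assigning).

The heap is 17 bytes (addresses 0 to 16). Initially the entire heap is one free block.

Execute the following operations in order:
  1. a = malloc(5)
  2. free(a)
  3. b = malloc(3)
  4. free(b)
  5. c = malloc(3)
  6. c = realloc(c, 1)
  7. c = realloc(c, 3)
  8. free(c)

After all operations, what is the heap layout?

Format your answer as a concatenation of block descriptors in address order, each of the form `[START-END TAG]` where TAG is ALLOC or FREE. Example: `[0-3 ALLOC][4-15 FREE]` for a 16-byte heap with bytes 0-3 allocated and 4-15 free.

Answer: [0-16 FREE]

Derivation:
Op 1: a = malloc(5) -> a = 0; heap: [0-4 ALLOC][5-16 FREE]
Op 2: free(a) -> (freed a); heap: [0-16 FREE]
Op 3: b = malloc(3) -> b = 0; heap: [0-2 ALLOC][3-16 FREE]
Op 4: free(b) -> (freed b); heap: [0-16 FREE]
Op 5: c = malloc(3) -> c = 0; heap: [0-2 ALLOC][3-16 FREE]
Op 6: c = realloc(c, 1) -> c = 0; heap: [0-0 ALLOC][1-16 FREE]
Op 7: c = realloc(c, 3) -> c = 0; heap: [0-2 ALLOC][3-16 FREE]
Op 8: free(c) -> (freed c); heap: [0-16 FREE]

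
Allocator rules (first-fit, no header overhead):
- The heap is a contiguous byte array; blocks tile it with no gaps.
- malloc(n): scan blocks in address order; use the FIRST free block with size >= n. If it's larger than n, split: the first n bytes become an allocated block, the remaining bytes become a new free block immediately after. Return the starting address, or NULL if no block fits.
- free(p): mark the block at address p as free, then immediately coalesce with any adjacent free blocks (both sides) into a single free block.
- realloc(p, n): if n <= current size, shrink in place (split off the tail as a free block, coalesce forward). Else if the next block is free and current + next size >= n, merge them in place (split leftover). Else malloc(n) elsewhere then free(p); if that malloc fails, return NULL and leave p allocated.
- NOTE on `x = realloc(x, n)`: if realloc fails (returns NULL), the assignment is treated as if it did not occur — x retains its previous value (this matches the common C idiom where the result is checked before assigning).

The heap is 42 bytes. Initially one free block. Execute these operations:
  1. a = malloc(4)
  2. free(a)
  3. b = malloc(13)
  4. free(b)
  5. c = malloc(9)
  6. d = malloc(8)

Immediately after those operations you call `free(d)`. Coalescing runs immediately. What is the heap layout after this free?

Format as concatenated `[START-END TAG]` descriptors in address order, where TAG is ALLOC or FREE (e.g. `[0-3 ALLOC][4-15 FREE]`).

Op 1: a = malloc(4) -> a = 0; heap: [0-3 ALLOC][4-41 FREE]
Op 2: free(a) -> (freed a); heap: [0-41 FREE]
Op 3: b = malloc(13) -> b = 0; heap: [0-12 ALLOC][13-41 FREE]
Op 4: free(b) -> (freed b); heap: [0-41 FREE]
Op 5: c = malloc(9) -> c = 0; heap: [0-8 ALLOC][9-41 FREE]
Op 6: d = malloc(8) -> d = 9; heap: [0-8 ALLOC][9-16 ALLOC][17-41 FREE]
free(d): d = 9 -> block [9-16 ALLOC]; mark free, coalesce with adjacent free neighbors -> [0-8 ALLOC][9-41 FREE]

Answer: [0-8 ALLOC][9-41 FREE]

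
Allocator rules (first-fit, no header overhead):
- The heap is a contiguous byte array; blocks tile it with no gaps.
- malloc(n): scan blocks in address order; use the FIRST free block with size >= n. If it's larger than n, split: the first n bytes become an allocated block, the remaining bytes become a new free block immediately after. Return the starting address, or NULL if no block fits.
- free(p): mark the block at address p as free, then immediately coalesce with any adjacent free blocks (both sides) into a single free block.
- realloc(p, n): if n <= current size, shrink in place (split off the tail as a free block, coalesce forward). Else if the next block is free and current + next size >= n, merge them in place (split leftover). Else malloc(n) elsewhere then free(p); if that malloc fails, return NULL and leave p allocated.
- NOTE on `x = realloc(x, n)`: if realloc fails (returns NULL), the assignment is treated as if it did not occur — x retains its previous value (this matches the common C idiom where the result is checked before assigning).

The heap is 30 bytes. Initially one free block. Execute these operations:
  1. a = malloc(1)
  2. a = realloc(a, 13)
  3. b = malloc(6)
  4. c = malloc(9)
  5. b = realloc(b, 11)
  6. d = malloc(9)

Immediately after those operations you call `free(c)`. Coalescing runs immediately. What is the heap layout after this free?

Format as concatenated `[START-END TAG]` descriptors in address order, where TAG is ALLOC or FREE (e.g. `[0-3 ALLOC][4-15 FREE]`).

Op 1: a = malloc(1) -> a = 0; heap: [0-0 ALLOC][1-29 FREE]
Op 2: a = realloc(a, 13) -> a = 0; heap: [0-12 ALLOC][13-29 FREE]
Op 3: b = malloc(6) -> b = 13; heap: [0-12 ALLOC][13-18 ALLOC][19-29 FREE]
Op 4: c = malloc(9) -> c = 19; heap: [0-12 ALLOC][13-18 ALLOC][19-27 ALLOC][28-29 FREE]
Op 5: b = realloc(b, 11) -> NULL (b unchanged); heap: [0-12 ALLOC][13-18 ALLOC][19-27 ALLOC][28-29 FREE]
Op 6: d = malloc(9) -> d = NULL; heap: [0-12 ALLOC][13-18 ALLOC][19-27 ALLOC][28-29 FREE]
free(c): c = 19 -> block [19-27 ALLOC]; mark free, coalesce with adjacent free neighbors -> [0-12 ALLOC][13-18 ALLOC][19-29 FREE]

Answer: [0-12 ALLOC][13-18 ALLOC][19-29 FREE]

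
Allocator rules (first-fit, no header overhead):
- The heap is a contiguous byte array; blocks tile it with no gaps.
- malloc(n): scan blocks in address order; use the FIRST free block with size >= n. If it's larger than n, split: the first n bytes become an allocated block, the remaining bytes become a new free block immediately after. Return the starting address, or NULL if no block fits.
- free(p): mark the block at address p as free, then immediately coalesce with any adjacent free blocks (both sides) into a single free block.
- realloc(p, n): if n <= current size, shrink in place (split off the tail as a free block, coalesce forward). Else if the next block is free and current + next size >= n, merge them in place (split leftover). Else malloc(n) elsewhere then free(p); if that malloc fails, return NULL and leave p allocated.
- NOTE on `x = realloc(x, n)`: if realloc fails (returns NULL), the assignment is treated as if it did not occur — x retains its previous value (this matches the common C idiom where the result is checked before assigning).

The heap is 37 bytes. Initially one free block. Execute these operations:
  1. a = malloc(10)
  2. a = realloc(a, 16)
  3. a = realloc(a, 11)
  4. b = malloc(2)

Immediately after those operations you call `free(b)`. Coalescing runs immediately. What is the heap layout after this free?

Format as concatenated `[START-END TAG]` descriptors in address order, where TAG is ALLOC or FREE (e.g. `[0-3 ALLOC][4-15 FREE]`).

Answer: [0-10 ALLOC][11-36 FREE]

Derivation:
Op 1: a = malloc(10) -> a = 0; heap: [0-9 ALLOC][10-36 FREE]
Op 2: a = realloc(a, 16) -> a = 0; heap: [0-15 ALLOC][16-36 FREE]
Op 3: a = realloc(a, 11) -> a = 0; heap: [0-10 ALLOC][11-36 FREE]
Op 4: b = malloc(2) -> b = 11; heap: [0-10 ALLOC][11-12 ALLOC][13-36 FREE]
free(b): b = 11 -> block [11-12 ALLOC]; mark free, coalesce with adjacent free neighbors -> [0-10 ALLOC][11-36 FREE]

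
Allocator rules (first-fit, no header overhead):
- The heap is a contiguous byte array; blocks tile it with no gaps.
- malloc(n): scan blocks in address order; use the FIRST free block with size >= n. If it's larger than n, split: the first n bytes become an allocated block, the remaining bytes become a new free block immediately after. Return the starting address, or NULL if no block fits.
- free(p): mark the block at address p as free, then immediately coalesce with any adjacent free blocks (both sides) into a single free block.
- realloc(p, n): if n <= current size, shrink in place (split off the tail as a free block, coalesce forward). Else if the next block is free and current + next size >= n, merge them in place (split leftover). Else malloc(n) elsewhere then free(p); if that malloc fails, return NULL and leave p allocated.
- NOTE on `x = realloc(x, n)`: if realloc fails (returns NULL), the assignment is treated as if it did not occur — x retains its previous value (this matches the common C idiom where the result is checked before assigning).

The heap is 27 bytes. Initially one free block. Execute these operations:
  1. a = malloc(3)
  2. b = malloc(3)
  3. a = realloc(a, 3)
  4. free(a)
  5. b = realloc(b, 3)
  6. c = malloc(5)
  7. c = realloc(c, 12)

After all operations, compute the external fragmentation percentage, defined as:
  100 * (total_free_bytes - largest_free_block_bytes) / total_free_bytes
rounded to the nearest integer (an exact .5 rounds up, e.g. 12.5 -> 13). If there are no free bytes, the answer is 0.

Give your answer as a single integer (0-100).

Answer: 25

Derivation:
Op 1: a = malloc(3) -> a = 0; heap: [0-2 ALLOC][3-26 FREE]
Op 2: b = malloc(3) -> b = 3; heap: [0-2 ALLOC][3-5 ALLOC][6-26 FREE]
Op 3: a = realloc(a, 3) -> a = 0; heap: [0-2 ALLOC][3-5 ALLOC][6-26 FREE]
Op 4: free(a) -> (freed a); heap: [0-2 FREE][3-5 ALLOC][6-26 FREE]
Op 5: b = realloc(b, 3) -> b = 3; heap: [0-2 FREE][3-5 ALLOC][6-26 FREE]
Op 6: c = malloc(5) -> c = 6; heap: [0-2 FREE][3-5 ALLOC][6-10 ALLOC][11-26 FREE]
Op 7: c = realloc(c, 12) -> c = 6; heap: [0-2 FREE][3-5 ALLOC][6-17 ALLOC][18-26 FREE]
Free blocks: [3 9] total_free=12 largest=9 -> 100*(12-9)/12 = 300/12 = 25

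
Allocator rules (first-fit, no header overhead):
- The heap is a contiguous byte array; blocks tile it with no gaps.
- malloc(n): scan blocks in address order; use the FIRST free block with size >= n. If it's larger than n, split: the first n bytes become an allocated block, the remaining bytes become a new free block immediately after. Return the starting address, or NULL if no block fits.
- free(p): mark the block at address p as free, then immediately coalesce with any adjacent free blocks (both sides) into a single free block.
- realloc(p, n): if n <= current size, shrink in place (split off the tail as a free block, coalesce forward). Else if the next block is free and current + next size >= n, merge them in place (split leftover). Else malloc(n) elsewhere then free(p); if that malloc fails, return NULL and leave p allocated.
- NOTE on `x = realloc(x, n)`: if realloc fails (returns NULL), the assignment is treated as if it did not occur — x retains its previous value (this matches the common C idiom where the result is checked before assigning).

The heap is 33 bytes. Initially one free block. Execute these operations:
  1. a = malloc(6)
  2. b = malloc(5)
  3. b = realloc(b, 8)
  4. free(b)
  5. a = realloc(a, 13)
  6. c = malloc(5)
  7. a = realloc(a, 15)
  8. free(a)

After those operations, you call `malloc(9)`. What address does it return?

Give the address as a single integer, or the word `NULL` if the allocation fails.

Answer: 0

Derivation:
Op 1: a = malloc(6) -> a = 0; heap: [0-5 ALLOC][6-32 FREE]
Op 2: b = malloc(5) -> b = 6; heap: [0-5 ALLOC][6-10 ALLOC][11-32 FREE]
Op 3: b = realloc(b, 8) -> b = 6; heap: [0-5 ALLOC][6-13 ALLOC][14-32 FREE]
Op 4: free(b) -> (freed b); heap: [0-5 ALLOC][6-32 FREE]
Op 5: a = realloc(a, 13) -> a = 0; heap: [0-12 ALLOC][13-32 FREE]
Op 6: c = malloc(5) -> c = 13; heap: [0-12 ALLOC][13-17 ALLOC][18-32 FREE]
Op 7: a = realloc(a, 15) -> a = 18; heap: [0-12 FREE][13-17 ALLOC][18-32 ALLOC]
Op 8: free(a) -> (freed a); heap: [0-12 FREE][13-17 ALLOC][18-32 FREE]
malloc(9): first-fit scan over [0-12 FREE][13-17 ALLOC][18-32 FREE] -> 0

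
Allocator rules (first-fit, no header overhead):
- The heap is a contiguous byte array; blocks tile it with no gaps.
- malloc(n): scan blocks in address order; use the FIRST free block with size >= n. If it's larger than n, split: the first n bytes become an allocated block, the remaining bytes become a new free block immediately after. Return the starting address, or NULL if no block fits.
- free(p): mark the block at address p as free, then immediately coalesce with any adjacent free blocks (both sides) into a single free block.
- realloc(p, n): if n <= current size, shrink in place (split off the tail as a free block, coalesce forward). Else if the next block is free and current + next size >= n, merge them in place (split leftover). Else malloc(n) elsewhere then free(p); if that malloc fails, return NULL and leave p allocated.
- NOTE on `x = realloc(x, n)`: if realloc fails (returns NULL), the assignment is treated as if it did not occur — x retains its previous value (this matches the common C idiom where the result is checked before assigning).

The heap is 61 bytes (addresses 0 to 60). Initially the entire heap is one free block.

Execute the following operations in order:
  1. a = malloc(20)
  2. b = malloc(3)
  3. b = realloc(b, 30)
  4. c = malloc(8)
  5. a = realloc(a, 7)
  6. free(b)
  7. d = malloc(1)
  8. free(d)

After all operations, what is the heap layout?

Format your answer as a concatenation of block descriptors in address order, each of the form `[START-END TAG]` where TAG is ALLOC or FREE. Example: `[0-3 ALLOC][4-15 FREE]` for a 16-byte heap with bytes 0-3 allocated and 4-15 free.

Op 1: a = malloc(20) -> a = 0; heap: [0-19 ALLOC][20-60 FREE]
Op 2: b = malloc(3) -> b = 20; heap: [0-19 ALLOC][20-22 ALLOC][23-60 FREE]
Op 3: b = realloc(b, 30) -> b = 20; heap: [0-19 ALLOC][20-49 ALLOC][50-60 FREE]
Op 4: c = malloc(8) -> c = 50; heap: [0-19 ALLOC][20-49 ALLOC][50-57 ALLOC][58-60 FREE]
Op 5: a = realloc(a, 7) -> a = 0; heap: [0-6 ALLOC][7-19 FREE][20-49 ALLOC][50-57 ALLOC][58-60 FREE]
Op 6: free(b) -> (freed b); heap: [0-6 ALLOC][7-49 FREE][50-57 ALLOC][58-60 FREE]
Op 7: d = malloc(1) -> d = 7; heap: [0-6 ALLOC][7-7 ALLOC][8-49 FREE][50-57 ALLOC][58-60 FREE]
Op 8: free(d) -> (freed d); heap: [0-6 ALLOC][7-49 FREE][50-57 ALLOC][58-60 FREE]

Answer: [0-6 ALLOC][7-49 FREE][50-57 ALLOC][58-60 FREE]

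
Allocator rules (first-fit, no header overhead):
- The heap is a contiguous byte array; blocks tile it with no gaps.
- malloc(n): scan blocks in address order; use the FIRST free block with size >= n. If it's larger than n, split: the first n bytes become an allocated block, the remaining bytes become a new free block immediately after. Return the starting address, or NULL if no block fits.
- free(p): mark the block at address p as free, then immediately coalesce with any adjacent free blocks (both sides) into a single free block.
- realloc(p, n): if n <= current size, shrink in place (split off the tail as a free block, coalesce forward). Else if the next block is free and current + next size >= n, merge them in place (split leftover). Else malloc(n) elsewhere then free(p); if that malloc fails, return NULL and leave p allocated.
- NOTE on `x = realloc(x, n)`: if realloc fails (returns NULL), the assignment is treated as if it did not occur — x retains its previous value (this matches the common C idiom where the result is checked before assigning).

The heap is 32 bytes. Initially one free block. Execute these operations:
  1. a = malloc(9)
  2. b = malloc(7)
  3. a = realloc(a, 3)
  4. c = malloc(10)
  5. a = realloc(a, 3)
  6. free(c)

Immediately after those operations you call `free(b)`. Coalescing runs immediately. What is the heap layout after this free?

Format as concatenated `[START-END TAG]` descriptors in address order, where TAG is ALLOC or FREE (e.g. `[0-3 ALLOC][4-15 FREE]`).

Op 1: a = malloc(9) -> a = 0; heap: [0-8 ALLOC][9-31 FREE]
Op 2: b = malloc(7) -> b = 9; heap: [0-8 ALLOC][9-15 ALLOC][16-31 FREE]
Op 3: a = realloc(a, 3) -> a = 0; heap: [0-2 ALLOC][3-8 FREE][9-15 ALLOC][16-31 FREE]
Op 4: c = malloc(10) -> c = 16; heap: [0-2 ALLOC][3-8 FREE][9-15 ALLOC][16-25 ALLOC][26-31 FREE]
Op 5: a = realloc(a, 3) -> a = 0; heap: [0-2 ALLOC][3-8 FREE][9-15 ALLOC][16-25 ALLOC][26-31 FREE]
Op 6: free(c) -> (freed c); heap: [0-2 ALLOC][3-8 FREE][9-15 ALLOC][16-31 FREE]
free(b): b = 9 -> block [9-15 ALLOC]; mark free, coalesce with adjacent free neighbors -> [0-2 ALLOC][3-31 FREE]

Answer: [0-2 ALLOC][3-31 FREE]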